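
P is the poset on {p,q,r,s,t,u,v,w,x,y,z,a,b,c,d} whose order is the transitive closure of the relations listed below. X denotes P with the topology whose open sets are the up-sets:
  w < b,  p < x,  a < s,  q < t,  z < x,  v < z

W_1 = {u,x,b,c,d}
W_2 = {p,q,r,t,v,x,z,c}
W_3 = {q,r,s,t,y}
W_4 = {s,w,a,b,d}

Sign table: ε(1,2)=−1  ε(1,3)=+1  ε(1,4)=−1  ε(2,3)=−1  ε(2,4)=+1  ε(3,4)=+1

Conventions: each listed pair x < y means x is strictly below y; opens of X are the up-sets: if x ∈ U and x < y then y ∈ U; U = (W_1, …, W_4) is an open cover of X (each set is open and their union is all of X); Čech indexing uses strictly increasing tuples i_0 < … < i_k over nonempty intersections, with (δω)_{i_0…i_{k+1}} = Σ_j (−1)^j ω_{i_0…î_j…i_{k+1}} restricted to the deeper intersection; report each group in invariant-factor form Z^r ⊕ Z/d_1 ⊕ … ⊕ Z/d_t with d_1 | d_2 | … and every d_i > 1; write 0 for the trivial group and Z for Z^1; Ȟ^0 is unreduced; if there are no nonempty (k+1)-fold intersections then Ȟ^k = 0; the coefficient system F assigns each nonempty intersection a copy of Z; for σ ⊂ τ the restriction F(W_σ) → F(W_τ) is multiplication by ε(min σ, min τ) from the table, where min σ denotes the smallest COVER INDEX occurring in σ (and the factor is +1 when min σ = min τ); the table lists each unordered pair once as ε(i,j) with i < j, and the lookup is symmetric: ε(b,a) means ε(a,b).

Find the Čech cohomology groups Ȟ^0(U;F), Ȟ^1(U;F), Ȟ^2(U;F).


intersection data:
  W12={x,c} W14={b,d} W23={q,r,t} W34={s}
C dims 4,4; δ0: rk 4, SNF 1^3·2
Ȟ^0 = (4 − 4) − 0 = 0, so Ȟ^0 ≅ 0
Ȟ^1 = (4 − 0) − 4 = 0 plus torsion [2], so Ȟ^1 ≅ Z/2
Ȟ^2 = (0 − 0) − 0 = 0, so Ȟ^2 ≅ 0

Ȟ^0 ≅ 0,  Ȟ^1 ≅ Z/2,  Ȟ^2 ≅ 0


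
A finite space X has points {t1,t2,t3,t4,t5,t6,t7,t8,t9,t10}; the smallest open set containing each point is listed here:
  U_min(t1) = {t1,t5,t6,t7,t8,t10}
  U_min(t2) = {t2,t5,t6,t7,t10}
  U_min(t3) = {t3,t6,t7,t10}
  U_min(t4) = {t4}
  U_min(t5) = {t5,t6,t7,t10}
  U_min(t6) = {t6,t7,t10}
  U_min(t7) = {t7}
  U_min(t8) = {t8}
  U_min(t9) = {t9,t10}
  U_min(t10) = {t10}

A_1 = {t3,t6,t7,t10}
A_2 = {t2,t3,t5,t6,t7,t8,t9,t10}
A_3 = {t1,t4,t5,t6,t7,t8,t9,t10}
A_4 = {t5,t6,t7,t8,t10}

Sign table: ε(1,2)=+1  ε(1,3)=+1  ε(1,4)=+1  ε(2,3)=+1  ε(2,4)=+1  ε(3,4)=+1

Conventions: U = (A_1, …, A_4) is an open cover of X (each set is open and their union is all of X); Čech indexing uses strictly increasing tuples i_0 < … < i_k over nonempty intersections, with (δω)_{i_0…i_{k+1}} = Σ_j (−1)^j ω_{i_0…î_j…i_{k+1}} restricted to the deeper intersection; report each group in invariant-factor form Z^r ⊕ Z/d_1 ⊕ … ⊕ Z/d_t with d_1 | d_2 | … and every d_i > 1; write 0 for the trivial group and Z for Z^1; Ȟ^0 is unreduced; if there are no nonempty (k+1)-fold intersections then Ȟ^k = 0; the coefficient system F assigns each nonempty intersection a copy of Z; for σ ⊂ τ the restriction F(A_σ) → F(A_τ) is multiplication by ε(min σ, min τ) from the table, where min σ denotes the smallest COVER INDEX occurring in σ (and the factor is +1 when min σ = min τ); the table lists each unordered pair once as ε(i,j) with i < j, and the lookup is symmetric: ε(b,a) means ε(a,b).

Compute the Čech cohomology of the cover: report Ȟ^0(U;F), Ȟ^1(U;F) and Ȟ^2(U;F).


nonempty overlaps:
  A12={t3,t6,t7,t10} A13={t6,t7,t10} A14={t6,t7,t10} A23={t5,t6,t7,t8,t9,t10} A24={t5,t6,t7,t8,t10} A34={t5,t6,t7,t8,t10}
  A123={t6,t7,t10} A124={t6,t7,t10} A134={t6,t7,t10} A234={t5,t6,t7,t8,t10}
  A1234={t6,t7,t10}
C dims 4,6,4,1; δ0: rk 3, SNF 1^3; δ1: rk 3, SNF 1^3; δ2: rk 1, SNF 1^1
degree 0: 4−3−0 = 1 → Ȟ^0 ≅ Z
degree 1: 6−3−3 = 0 → Ȟ^1 ≅ 0
degree 2: 4−1−3 = 0 → Ȟ^2 ≅ 0

Ȟ^0 = Z, Ȟ^1 = 0 and Ȟ^2 = 0


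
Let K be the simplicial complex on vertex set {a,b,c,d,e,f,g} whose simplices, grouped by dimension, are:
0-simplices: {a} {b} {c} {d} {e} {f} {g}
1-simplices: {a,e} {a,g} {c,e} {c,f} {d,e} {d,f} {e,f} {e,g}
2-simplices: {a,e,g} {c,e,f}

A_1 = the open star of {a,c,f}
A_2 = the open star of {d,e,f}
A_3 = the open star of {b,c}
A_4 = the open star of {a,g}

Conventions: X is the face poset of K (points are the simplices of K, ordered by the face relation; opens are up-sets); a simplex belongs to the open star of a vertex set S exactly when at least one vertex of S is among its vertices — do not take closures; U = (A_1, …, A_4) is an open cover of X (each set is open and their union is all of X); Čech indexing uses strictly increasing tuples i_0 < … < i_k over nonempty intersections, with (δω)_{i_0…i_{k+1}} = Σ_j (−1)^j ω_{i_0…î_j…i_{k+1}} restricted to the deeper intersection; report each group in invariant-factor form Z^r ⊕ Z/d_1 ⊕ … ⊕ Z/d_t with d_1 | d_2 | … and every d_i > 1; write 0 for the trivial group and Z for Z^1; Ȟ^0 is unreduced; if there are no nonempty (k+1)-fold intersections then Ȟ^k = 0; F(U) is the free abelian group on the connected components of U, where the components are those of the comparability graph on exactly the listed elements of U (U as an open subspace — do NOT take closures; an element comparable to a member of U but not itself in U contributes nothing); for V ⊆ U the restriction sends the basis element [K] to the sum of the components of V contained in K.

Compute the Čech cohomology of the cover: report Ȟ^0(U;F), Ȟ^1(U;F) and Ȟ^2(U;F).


Ȟ^0 = Z^2, Ȟ^1 = 0, Ȟ^2 = 0

nonempty intersections:
  A1={{a},{c},{f},{a,e},{a,g},{c,e},{c,f},{d,f},{e,f},{a,e,g},{c,e,f}} A2={{d},{e},{f},{a,e},{c,e},{c,f},{d,e},{d,f},{e,f},{e,g},{a,e,g},{c,e,f}} A3={{b},{c},{c,e},{c,f},{c,e,f}} A4={{a},{g},{a,e},{a,g},{e,g},{a,e,g}}
  A12={{f},{a,e},{c,e},{c,f},{d,f},{e,f},{a,e,g},{c,e,f}} A13={{c},{c,e},{c,f},{c,e,f}} A14={{a},{a,e},{a,g},{a,e,g}} A23={{c,e},{c,f},{c,e,f}} A24={{a,e},{e,g},{a,e,g}}
  A123={{c,e},{c,f},{c,e,f}} A124={{a,e},{a,e,g}}
components per intersection:
  A1: {{a},{a,e},{a,g},{a,e,g}} {{c},{f},{c,e},{c,f},{d,f},{e,f},{c,e,f}}
  A2: {{d},{e},{f},{a,e},{c,e},{c,f},{d,e},{d,f},{e,f},{e,g},{a,e,g},{c,e,f}}
  A3: {{b}} {{c},{c,e},{c,f},{c,e,f}}
  A4: {{a},{g},{a,e},{a,g},{e,g},{a,e,g}}
  A12: {{f},{c,e},{c,f},{d,f},{e,f},{c,e,f}} {{a,e},{a,e,g}}
  A13: {{c},{c,e},{c,f},{c,e,f}}
  A14: {{a},{a,e},{a,g},{a,e,g}}
  A23: {{c,e},{c,f},{c,e,f}}
  A24: {{a,e},{e,g},{a,e,g}}
  A123: {{c,e},{c,f},{c,e,f}}
  A124: {{a,e},{a,e,g}}
C dims 6,6,2; δ0: rk 4, SNF 1^4; δ1: rk 2, SNF 1^2
Ȟ^0: (6−4)−0=2 ⇒ Z^2
Ȟ^1: (6−2)−4=0 ⇒ 0
Ȟ^2: (2−0)−2=0 ⇒ 0


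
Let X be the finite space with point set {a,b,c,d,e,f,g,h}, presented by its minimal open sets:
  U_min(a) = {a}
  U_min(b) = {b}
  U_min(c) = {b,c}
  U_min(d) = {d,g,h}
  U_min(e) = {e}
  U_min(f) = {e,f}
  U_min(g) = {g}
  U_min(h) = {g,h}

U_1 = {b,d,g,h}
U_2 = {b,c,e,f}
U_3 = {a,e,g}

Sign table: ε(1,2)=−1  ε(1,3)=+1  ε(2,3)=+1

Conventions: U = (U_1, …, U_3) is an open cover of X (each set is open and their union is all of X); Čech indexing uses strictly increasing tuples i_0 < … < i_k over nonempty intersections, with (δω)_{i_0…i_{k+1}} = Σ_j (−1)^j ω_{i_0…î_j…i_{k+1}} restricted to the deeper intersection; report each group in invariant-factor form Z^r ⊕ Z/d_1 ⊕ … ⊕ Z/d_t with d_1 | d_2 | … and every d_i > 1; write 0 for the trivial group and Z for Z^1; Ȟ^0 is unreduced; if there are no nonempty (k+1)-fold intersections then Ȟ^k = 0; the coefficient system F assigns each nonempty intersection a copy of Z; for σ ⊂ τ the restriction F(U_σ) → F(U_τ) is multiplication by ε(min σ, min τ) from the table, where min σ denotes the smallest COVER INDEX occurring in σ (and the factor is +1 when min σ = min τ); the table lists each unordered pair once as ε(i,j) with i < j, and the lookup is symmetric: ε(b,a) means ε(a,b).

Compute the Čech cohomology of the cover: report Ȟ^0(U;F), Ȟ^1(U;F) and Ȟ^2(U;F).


nerve simplices:
  U12={b} U13={g} U23={e}
C dims 3,3; δ0: rk 3, SNF 1^2·2
degree 0: 3−3−0 = 0 → Ȟ^0 ≅ 0
degree 1: 3−0−3 = 0 plus torsion [2] → Ȟ^1 ≅ Z/2
degree 2: 0−0−0 = 0 → Ȟ^2 ≅ 0

Ȟ^0(U;F) ≅ 0,  Ȟ^1(U;F) ≅ Z/2,  Ȟ^2(U;F) ≅ 0


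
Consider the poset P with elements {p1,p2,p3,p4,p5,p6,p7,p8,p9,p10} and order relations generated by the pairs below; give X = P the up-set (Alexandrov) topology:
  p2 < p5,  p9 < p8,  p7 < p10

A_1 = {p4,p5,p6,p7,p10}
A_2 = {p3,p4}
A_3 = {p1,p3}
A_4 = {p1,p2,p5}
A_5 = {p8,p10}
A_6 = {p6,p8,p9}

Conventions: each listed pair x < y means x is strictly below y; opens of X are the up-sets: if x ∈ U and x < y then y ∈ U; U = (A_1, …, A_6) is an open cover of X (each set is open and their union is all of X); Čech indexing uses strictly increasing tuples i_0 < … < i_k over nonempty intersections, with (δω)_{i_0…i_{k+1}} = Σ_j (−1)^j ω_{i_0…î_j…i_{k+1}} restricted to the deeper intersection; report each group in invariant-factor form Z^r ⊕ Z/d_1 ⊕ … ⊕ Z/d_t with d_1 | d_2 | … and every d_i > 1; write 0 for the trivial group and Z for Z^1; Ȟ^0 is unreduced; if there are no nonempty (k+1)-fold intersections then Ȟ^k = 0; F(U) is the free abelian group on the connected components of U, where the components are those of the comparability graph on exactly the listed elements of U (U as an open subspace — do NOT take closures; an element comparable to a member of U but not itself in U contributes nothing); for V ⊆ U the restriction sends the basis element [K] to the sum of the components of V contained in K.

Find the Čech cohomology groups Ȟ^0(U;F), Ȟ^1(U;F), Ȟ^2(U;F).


nerve of the cover:
  A12={p4} A14={p5} A15={p10} A16={p6} A23={p3} A34={p1} A56={p8}
components per intersection:
  A1: {p4} {p5} {p6} {p7,p10}
  A2: {p3} {p4}
  A3: {p1} {p3}
  A4: {p1} {p2,p5}
  A5: {p8} {p10}
  A6: {p6} {p8,p9}
  A12: {p4}
  A14: {p5}
  A15: {p10}
  A16: {p6}
  A23: {p3}
  A34: {p1}
  A56: {p8}
C dims 14,7; δ0: rk 7, SNF 1^7
Ȟ^0 = (14 − 7) − 0 = 7, so Ȟ^0 ≅ Z^7
Ȟ^1 = (7 − 0) − 7 = 0, so Ȟ^1 ≅ 0
Ȟ^2 = (0 − 0) − 0 = 0, so Ȟ^2 ≅ 0

Ȟ^0(U;F) ≅ Z^7; Ȟ^1(U;F) ≅ 0; Ȟ^2(U;F) ≅ 0


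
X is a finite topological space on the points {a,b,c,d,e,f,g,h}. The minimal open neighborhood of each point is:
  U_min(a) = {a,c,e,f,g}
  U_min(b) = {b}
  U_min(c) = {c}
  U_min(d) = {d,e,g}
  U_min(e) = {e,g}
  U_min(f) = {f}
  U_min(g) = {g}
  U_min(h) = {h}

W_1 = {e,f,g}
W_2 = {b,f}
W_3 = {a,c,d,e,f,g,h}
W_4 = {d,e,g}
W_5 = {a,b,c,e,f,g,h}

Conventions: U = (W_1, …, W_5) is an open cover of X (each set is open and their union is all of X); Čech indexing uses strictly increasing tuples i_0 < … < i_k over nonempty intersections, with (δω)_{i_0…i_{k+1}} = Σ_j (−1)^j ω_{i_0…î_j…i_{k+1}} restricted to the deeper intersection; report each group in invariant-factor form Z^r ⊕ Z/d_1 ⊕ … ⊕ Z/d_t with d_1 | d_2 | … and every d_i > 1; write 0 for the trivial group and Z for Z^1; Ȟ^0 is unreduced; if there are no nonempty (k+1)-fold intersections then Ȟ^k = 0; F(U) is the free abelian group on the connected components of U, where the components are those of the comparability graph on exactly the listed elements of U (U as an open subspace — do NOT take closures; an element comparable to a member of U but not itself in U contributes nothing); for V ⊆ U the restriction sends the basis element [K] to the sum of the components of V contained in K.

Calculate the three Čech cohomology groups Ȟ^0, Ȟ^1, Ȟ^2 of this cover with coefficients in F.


Ȟ^0(U;F) ≅ Z^3, Ȟ^1(U;F) ≅ 0 and Ȟ^2(U;F) ≅ 0

nonempty intersections:
  W12={f} W13={e,f,g} W14={e,g} W15={e,f,g} W23={f} W25={b,f} W34={d,e,g} W35={a,c,e,f,g,h} W45={e,g}
  W123={f} W125={f} W134={e,g} W135={e,f,g} W145={e,g} W235={f} W345={e,g}
  W1235={f} W1345={e,g}
components per intersection:
  W1: {e,g} {f}
  W2: {b} {f}
  W3: {a,c,d,e,f,g} {h}
  W4: {d,e,g}
  W5: {a,c,e,f,g} {b} {h}
  W12: {f}
  W13: {e,g} {f}
  W14: {e,g}
  W15: {e,g} {f}
  W23: {f}
  W25: {b} {f}
  W34: {d,e,g}
  W35: {a,c,e,f,g} {h}
  W45: {e,g}
  W123: {f}
  W125: {f}
  W134: {e,g}
  W135: {e,g} {f}
  W145: {e,g}
  W235: {f}
  W345: {e,g}
  W1235: {f}
  W1345: {e,g}
C dims 10,13,8,2; δ0: rk 7, SNF 1^7; δ1: rk 6, SNF 1^6; δ2: rk 2, SNF 1^2
Ȟ^0: (10−7)−0=3 ⇒ Z^3
Ȟ^1: (13−6)−7=0 ⇒ 0
Ȟ^2: (8−2)−6=0 ⇒ 0


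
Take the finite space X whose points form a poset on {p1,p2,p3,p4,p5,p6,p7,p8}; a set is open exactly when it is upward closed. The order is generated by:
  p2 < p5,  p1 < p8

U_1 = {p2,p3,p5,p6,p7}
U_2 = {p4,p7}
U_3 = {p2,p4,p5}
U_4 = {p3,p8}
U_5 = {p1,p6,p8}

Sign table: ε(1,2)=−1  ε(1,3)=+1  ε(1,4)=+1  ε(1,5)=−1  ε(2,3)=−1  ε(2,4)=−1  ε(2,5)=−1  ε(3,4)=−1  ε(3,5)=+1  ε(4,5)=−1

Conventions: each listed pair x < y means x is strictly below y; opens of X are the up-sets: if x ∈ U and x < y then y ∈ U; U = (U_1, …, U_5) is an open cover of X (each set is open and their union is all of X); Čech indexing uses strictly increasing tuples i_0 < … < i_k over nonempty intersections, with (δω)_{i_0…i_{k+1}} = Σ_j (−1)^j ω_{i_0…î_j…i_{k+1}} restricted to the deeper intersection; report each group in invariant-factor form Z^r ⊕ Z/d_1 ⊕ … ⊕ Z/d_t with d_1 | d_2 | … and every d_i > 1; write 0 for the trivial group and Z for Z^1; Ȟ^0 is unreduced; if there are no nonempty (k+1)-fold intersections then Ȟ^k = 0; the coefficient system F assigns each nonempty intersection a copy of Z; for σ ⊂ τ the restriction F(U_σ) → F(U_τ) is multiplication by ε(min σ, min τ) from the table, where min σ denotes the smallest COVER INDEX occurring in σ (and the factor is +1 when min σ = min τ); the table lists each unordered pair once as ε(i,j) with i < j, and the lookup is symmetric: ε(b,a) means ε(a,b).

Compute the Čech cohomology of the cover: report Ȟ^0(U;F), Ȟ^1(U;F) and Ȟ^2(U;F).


nerve simplices:
  U12={p7} U13={p2,p5} U14={p3} U15={p6} U23={p4} U45={p8}
C dims 5,6; δ0: rk 4, SNF 1^4
degree 0: 5−4−0 = 1 → Ȟ^0 ≅ Z
degree 1: 6−0−4 = 2 → Ȟ^1 ≅ Z^2
degree 2: 0−0−0 = 0 → Ȟ^2 ≅ 0

Ȟ^0(U;F) ≅ Z,  Ȟ^1(U;F) ≅ Z^2,  Ȟ^2(U;F) ≅ 0


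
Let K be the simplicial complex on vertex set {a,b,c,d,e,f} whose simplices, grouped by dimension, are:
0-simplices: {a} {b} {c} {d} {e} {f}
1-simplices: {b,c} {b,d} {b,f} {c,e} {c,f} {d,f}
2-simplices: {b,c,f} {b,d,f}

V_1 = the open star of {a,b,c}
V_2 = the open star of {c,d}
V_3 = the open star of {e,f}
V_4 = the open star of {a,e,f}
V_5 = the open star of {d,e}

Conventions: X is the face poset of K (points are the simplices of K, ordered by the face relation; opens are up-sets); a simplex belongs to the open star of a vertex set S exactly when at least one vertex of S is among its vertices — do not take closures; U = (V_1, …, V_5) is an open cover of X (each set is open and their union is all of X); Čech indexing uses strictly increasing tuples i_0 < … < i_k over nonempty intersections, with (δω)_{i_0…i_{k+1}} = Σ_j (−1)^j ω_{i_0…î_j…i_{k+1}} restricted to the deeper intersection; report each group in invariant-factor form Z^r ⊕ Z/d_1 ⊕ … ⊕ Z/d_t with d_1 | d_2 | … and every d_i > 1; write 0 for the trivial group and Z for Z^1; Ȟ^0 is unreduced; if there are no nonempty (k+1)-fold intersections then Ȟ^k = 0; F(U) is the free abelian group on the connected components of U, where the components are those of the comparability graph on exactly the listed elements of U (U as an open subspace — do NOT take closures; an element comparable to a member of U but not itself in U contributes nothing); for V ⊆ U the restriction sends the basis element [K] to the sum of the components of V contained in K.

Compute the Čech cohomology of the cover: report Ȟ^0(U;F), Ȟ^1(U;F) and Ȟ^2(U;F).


Ȟ^0 ≅ Z^2; Ȟ^1 ≅ 0; Ȟ^2 ≅ 0

nerve of the cover:
  V1={{a},{b},{c},{b,c},{b,d},{b,f},{c,e},{c,f},{b,c,f},{b,d,f}} V2={{c},{d},{b,c},{b,d},{c,e},{c,f},{d,f},{b,c,f},{b,d,f}} V3={{e},{f},{b,f},{c,e},{c,f},{d,f},{b,c,f},{b,d,f}} V4={{a},{e},{f},{b,f},{c,e},{c,f},{d,f},{b,c,f},{b,d,f}} V5={{d},{e},{b,d},{c,e},{d,f},{b,d,f}}
  V12={{c},{b,c},{b,d},{c,e},{c,f},{b,c,f},{b,d,f}} V13={{b,f},{c,e},{c,f},{b,c,f},{b,d,f}} V14={{a},{b,f},{c,e},{c,f},{b,c,f},{b,d,f}} V15={{b,d},{c,e},{b,d,f}} V23={{c,e},{c,f},{d,f},{b,c,f},{b,d,f}} V24={{c,e},{c,f},{d,f},{b,c,f},{b,d,f}} V25={{d},{b,d},{c,e},{d,f},{b,d,f}} V34={{e},{f},{b,f},{c,e},{c,f},{d,f},{b,c,f},{b,d,f}} V35={{e},{c,e},{d,f},{b,d,f}} V45={{e},{c,e},{d,f},{b,d,f}}
  V123={{c,e},{c,f},{b,c,f},{b,d,f}} V124={{c,e},{c,f},{b,c,f},{b,d,f}} V125={{b,d},{c,e},{b,d,f}} V134={{b,f},{c,e},{c,f},{b,c,f},{b,d,f}} V135={{c,e},{b,d,f}} V145={{c,e},{b,d,f}} V234={{c,e},{c,f},{d,f},{b,c,f},{b,d,f}} V235={{c,e},{d,f},{b,d,f}} V245={{c,e},{d,f},{b,d,f}} V345={{e},{c,e},{d,f},{b,d,f}}
  V1234={{c,e},{c,f},{b,c,f},{b,d,f}} V1235={{c,e},{b,d,f}} V1245={{c,e},{b,d,f}} V1345={{c,e},{b,d,f}} V2345={{c,e},{d,f},{b,d,f}}
  V12345={{c,e},{b,d,f}}
components per intersection:
  V1: {{a}} {{b},{c},{b,c},{b,d},{b,f},{c,e},{c,f},{b,c,f},{b,d,f}}
  V2: {{c},{b,c},{c,e},{c,f},{b,c,f}} {{d},{b,d},{d,f},{b,d,f}}
  V3: {{e},{c,e}} {{f},{b,f},{c,f},{d,f},{b,c,f},{b,d,f}}
  V4: {{a}} {{e},{c,e}} {{f},{b,f},{c,f},{d,f},{b,c,f},{b,d,f}}
  V5: {{d},{b,d},{d,f},{b,d,f}} {{e},{c,e}}
  V12: {{c},{b,c},{c,e},{c,f},{b,c,f}} {{b,d},{b,d,f}}
  V13: {{b,f},{c,f},{b,c,f},{b,d,f}} {{c,e}}
  V14: {{a}} {{b,f},{c,f},{b,c,f},{b,d,f}} {{c,e}}
  V15: {{b,d},{b,d,f}} {{c,e}}
  V23: {{c,e}} {{c,f},{b,c,f}} {{d,f},{b,d,f}}
  V24: {{c,e}} {{c,f},{b,c,f}} {{d,f},{b,d,f}}
  V25: {{d},{b,d},{d,f},{b,d,f}} {{c,e}}
  V34: {{e},{c,e}} {{f},{b,f},{c,f},{d,f},{b,c,f},{b,d,f}}
  V35: {{e},{c,e}} {{d,f},{b,d,f}}
  V45: {{e},{c,e}} {{d,f},{b,d,f}}
  V123: {{c,e}} {{c,f},{b,c,f}} {{b,d,f}}
  V124: {{c,e}} {{c,f},{b,c,f}} {{b,d,f}}
  V125: {{b,d},{b,d,f}} {{c,e}}
  V134: {{b,f},{c,f},{b,c,f},{b,d,f}} {{c,e}}
  V135: {{c,e}} {{b,d,f}}
  V145: {{c,e}} {{b,d,f}}
  V234: {{c,e}} {{c,f},{b,c,f}} {{d,f},{b,d,f}}
  V235: {{c,e}} {{d,f},{b,d,f}}
  V245: {{c,e}} {{d,f},{b,d,f}}
  V345: {{e},{c,e}} {{d,f},{b,d,f}}
  V1234: {{c,e}} {{c,f},{b,c,f}} {{b,d,f}}
  V1235: {{c,e}} {{b,d,f}}
  V1245: {{c,e}} {{b,d,f}}
  V1345: {{c,e}} {{b,d,f}}
  V2345: {{c,e}} {{d,f},{b,d,f}}
  V12345: {{c,e}} {{b,d,f}}
C dims 11,23,23,11; δ0: rk 9, SNF 1^9; δ1: rk 14, SNF 1^14; δ2: rk 9, SNF 1^9
Ȟ^0 = (11 − 9) − 0 = 2, so Ȟ^0 ≅ Z^2
Ȟ^1 = (23 − 14) − 9 = 0, so Ȟ^1 ≅ 0
Ȟ^2 = (23 − 9) − 14 = 0, so Ȟ^2 ≅ 0


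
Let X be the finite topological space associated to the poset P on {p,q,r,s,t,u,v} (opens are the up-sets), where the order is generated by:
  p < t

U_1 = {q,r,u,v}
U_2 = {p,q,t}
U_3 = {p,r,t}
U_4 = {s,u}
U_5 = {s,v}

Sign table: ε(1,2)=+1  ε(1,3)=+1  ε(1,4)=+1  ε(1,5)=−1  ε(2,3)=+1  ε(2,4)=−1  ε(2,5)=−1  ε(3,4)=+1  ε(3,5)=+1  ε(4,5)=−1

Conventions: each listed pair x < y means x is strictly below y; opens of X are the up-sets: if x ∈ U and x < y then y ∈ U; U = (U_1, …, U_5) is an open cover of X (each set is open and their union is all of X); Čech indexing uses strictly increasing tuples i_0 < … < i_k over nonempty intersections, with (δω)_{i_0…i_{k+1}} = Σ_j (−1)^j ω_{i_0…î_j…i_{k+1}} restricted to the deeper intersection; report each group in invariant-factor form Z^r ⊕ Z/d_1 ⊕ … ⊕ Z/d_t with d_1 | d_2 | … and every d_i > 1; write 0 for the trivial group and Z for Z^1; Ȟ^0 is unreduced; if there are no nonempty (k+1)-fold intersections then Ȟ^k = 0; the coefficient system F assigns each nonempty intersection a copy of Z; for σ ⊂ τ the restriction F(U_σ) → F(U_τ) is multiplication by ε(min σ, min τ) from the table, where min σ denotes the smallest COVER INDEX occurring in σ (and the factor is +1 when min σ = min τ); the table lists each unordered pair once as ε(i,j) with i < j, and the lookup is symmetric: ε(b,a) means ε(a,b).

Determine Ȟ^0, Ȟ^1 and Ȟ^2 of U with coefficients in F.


Ȟ^0(U;F) ≅ Z, Ȟ^1(U;F) ≅ Z^2 and Ȟ^2(U;F) ≅ 0

nonempty overlaps:
  U12={q} U13={r} U14={u} U15={v} U23={p,t} U45={s}
C dims 5,6; δ0: rk 4, SNF 1^4
degree 0: 5−4−0 = 1 → Ȟ^0 ≅ Z
degree 1: 6−0−4 = 2 → Ȟ^1 ≅ Z^2
degree 2: 0−0−0 = 0 → Ȟ^2 ≅ 0


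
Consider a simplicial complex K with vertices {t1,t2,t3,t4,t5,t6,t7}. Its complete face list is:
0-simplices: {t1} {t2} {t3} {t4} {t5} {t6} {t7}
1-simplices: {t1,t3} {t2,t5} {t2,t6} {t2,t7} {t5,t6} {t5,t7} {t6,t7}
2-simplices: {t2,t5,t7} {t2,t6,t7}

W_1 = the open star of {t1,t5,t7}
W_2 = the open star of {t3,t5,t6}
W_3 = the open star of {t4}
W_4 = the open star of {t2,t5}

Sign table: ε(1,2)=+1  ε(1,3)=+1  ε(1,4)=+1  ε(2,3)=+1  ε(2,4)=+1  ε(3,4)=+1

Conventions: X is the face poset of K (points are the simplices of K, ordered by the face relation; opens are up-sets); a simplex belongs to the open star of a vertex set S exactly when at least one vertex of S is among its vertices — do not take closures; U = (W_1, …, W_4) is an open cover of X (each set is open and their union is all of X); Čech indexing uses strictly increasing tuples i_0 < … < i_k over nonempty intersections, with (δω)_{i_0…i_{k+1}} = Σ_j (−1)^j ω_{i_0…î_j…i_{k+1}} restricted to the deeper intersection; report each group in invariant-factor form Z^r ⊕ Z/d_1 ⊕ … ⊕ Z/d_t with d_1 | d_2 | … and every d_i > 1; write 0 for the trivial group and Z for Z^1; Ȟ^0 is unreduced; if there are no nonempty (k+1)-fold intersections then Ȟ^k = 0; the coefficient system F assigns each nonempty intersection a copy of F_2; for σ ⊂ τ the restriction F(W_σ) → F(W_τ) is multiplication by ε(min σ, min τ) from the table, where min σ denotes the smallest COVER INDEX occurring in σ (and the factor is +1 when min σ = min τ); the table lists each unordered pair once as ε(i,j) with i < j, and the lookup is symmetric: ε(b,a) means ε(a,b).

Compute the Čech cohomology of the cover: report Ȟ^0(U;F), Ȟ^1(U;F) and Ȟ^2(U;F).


Ȟ^0 ≅ Z/2 ⊕ Z/2,  Ȟ^1 ≅ 0,  Ȟ^2 ≅ 0

nonempty intersections:
  W1={{t1},{t5},{t7},{t1,t3},{t2,t5},{t2,t7},{t5,t6},{t5,t7},{t6,t7},{t2,t5,t7},{t2,t6,t7}} W2={{t3},{t5},{t6},{t1,t3},{t2,t5},{t2,t6},{t5,t6},{t5,t7},{t6,t7},{t2,t5,t7},{t2,t6,t7}} W3={{t4}} W4={{t2},{t5},{t2,t5},{t2,t6},{t2,t7},{t5,t6},{t5,t7},{t2,t5,t7},{t2,t6,t7}}
  W12={{t5},{t1,t3},{t2,t5},{t5,t6},{t5,t7},{t6,t7},{t2,t5,t7},{t2,t6,t7}} W14={{t5},{t2,t5},{t2,t7},{t5,t6},{t5,t7},{t2,t5,t7},{t2,t6,t7}} W24={{t5},{t2,t5},{t2,t6},{t5,t6},{t5,t7},{t2,t5,t7},{t2,t6,t7}}
  W124={{t5},{t2,t5},{t5,t6},{t5,t7},{t2,t5,t7},{t2,t6,t7}}
C dims 4,3,1; δ0: rk_F2 2; δ1: rk_F2 1
Ȟ^0: (4−2)−0=2 ⇒ Z/2 ⊕ Z/2
Ȟ^1: (3−1)−2=0 ⇒ 0
Ȟ^2: (1−0)−1=0 ⇒ 0


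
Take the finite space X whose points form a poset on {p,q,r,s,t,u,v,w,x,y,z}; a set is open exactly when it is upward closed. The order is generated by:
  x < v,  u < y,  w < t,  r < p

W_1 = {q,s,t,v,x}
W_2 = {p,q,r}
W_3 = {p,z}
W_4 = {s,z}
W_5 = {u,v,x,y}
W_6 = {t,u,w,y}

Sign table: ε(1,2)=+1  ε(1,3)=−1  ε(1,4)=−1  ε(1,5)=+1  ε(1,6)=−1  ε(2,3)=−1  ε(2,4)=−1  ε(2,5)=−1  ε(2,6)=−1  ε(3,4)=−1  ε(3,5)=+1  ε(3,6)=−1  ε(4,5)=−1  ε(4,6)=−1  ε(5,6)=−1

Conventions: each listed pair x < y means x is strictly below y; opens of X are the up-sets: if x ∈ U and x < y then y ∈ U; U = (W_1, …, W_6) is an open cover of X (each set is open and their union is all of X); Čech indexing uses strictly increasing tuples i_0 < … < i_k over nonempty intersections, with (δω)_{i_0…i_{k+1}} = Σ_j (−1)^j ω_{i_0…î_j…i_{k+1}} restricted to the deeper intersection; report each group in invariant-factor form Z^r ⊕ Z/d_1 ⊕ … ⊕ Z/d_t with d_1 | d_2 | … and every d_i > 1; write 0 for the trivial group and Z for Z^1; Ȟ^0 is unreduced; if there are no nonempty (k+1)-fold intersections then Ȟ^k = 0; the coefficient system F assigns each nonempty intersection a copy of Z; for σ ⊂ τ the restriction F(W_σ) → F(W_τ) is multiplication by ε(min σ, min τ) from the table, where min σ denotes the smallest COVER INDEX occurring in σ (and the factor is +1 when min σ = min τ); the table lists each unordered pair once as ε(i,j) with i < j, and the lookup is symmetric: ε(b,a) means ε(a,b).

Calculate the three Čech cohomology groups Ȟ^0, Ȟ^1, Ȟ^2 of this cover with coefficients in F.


Ȟ^0 = 0,  Ȟ^1 = Z ⊕ Z/2,  Ȟ^2 = 0

cover nerve:
  W12={q} W14={s} W15={v,x} W16={t} W23={p} W34={z} W56={u,y}
C dims 6,7; δ0: rk 6, SNF 1^5·2
Ȟ^0: (6−6)−0=0 ⇒ 0
Ȟ^1: (7−0)−6=1 plus torsion [2] ⇒ Z ⊕ Z/2
Ȟ^2: (0−0)−0=0 ⇒ 0


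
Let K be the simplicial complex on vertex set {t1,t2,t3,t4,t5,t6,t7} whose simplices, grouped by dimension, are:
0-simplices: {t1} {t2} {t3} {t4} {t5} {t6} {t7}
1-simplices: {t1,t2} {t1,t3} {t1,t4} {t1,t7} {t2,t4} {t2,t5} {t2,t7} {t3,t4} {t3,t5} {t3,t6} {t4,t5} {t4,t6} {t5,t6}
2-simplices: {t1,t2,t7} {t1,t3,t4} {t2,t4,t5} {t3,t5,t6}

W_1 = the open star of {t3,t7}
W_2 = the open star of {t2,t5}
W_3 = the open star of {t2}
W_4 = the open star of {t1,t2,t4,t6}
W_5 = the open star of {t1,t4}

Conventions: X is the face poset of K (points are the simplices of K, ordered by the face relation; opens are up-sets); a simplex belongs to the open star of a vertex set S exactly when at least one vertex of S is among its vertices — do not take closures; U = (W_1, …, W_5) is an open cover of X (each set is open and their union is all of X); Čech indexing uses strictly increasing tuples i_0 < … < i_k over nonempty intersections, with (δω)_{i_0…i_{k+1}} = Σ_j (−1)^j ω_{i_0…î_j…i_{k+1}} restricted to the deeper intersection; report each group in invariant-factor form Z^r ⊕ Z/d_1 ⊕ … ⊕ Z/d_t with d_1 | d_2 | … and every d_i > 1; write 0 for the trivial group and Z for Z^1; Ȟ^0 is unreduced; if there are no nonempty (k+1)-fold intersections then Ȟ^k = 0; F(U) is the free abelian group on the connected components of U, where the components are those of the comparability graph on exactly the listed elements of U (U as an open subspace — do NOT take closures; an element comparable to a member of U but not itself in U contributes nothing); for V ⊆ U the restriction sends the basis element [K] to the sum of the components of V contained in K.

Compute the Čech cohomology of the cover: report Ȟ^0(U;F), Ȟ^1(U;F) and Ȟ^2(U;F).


intersection data:
  W1={{t3},{t7},{t1,t3},{t1,t7},{t2,t7},{t3,t4},{t3,t5},{t3,t6},{t1,t2,t7},{t1,t3,t4},{t3,t5,t6}} W2={{t2},{t5},{t1,t2},{t2,t4},{t2,t5},{t2,t7},{t3,t5},{t4,t5},{t5,t6},{t1,t2,t7},{t2,t4,t5},{t3,t5,t6}} W3={{t2},{t1,t2},{t2,t4},{t2,t5},{t2,t7},{t1,t2,t7},{t2,t4,t5}} W4={{t1},{t2},{t4},{t6},{t1,t2},{t1,t3},{t1,t4},{t1,t7},{t2,t4},{t2,t5},{t2,t7},{t3,t4},{t3,t6},{t4,t5},{t4,t6},{t5,t6},{t1,t2,t7},{t1,t3,t4},{t2,t4,t5},{t3,t5,t6}} W5={{t1},{t4},{t1,t2},{t1,t3},{t1,t4},{t1,t7},{t2,t4},{t3,t4},{t4,t5},{t4,t6},{t1,t2,t7},{t1,t3,t4},{t2,t4,t5}}
  W12={{t2,t7},{t3,t5},{t1,t2,t7},{t3,t5,t6}} W13={{t2,t7},{t1,t2,t7}} W14={{t1,t3},{t1,t7},{t2,t7},{t3,t4},{t3,t6},{t1,t2,t7},{t1,t3,t4},{t3,t5,t6}} W15={{t1,t3},{t1,t7},{t3,t4},{t1,t2,t7},{t1,t3,t4}} W23={{t2},{t1,t2},{t2,t4},{t2,t5},{t2,t7},{t1,t2,t7},{t2,t4,t5}} W24={{t2},{t1,t2},{t2,t4},{t2,t5},{t2,t7},{t4,t5},{t5,t6},{t1,t2,t7},{t2,t4,t5},{t3,t5,t6}} W25={{t1,t2},{t2,t4},{t4,t5},{t1,t2,t7},{t2,t4,t5}} W34={{t2},{t1,t2},{t2,t4},{t2,t5},{t2,t7},{t1,t2,t7},{t2,t4,t5}} W35={{t1,t2},{t2,t4},{t1,t2,t7},{t2,t4,t5}} W45={{t1},{t4},{t1,t2},{t1,t3},{t1,t4},{t1,t7},{t2,t4},{t3,t4},{t4,t5},{t4,t6},{t1,t2,t7},{t1,t3,t4},{t2,t4,t5}}
  W123={{t2,t7},{t1,t2,t7}} W124={{t2,t7},{t1,t2,t7},{t3,t5,t6}} W125={{t1,t2,t7}} W134={{t2,t7},{t1,t2,t7}} W135={{t1,t2,t7}} W145={{t1,t3},{t1,t7},{t3,t4},{t1,t2,t7},{t1,t3,t4}} W234={{t2},{t1,t2},{t2,t4},{t2,t5},{t2,t7},{t1,t2,t7},{t2,t4,t5}} W235={{t1,t2},{t2,t4},{t1,t2,t7},{t2,t4,t5}} W245={{t1,t2},{t2,t4},{t4,t5},{t1,t2,t7},{t2,t4,t5}} W345={{t1,t2},{t2,t4},{t1,t2,t7},{t2,t4,t5}}
  W1234={{t2,t7},{t1,t2,t7}} W1235={{t1,t2,t7}} W1245={{t1,t2,t7}} W1345={{t1,t2,t7}} W2345={{t1,t2},{t2,t4},{t1,t2,t7},{t2,t4,t5}}
  W12345={{t1,t2,t7}}
components per intersection:
  W1: {{t3},{t1,t3},{t3,t4},{t3,t5},{t3,t6},{t1,t3,t4},{t3,t5,t6}} {{t7},{t1,t7},{t2,t7},{t1,t2,t7}}
  W2: {{t2},{t5},{t1,t2},{t2,t4},{t2,t5},{t2,t7},{t3,t5},{t4,t5},{t5,t6},{t1,t2,t7},{t2,t4,t5},{t3,t5,t6}}
  W3: {{t2},{t1,t2},{t2,t4},{t2,t5},{t2,t7},{t1,t2,t7},{t2,t4,t5}}
  W4: {{t1},{t2},{t4},{t6},{t1,t2},{t1,t3},{t1,t4},{t1,t7},{t2,t4},{t2,t5},{t2,t7},{t3,t4},{t3,t6},{t4,t5},{t4,t6},{t5,t6},{t1,t2,t7},{t1,t3,t4},{t2,t4,t5},{t3,t5,t6}}
  W5: {{t1},{t4},{t1,t2},{t1,t3},{t1,t4},{t1,t7},{t2,t4},{t3,t4},{t4,t5},{t4,t6},{t1,t2,t7},{t1,t3,t4},{t2,t4,t5}}
  W12: {{t2,t7},{t1,t2,t7}} {{t3,t5},{t3,t5,t6}}
  W13: {{t2,t7},{t1,t2,t7}}
  W14: {{t1,t3},{t3,t4},{t1,t3,t4}} {{t1,t7},{t2,t7},{t1,t2,t7}} {{t3,t6},{t3,t5,t6}}
  W15: {{t1,t3},{t3,t4},{t1,t3,t4}} {{t1,t7},{t1,t2,t7}}
  W23: {{t2},{t1,t2},{t2,t4},{t2,t5},{t2,t7},{t1,t2,t7},{t2,t4,t5}}
  W24: {{t2},{t1,t2},{t2,t4},{t2,t5},{t2,t7},{t4,t5},{t1,t2,t7},{t2,t4,t5}} {{t5,t6},{t3,t5,t6}}
  W25: {{t1,t2},{t1,t2,t7}} {{t2,t4},{t4,t5},{t2,t4,t5}}
  W34: {{t2},{t1,t2},{t2,t4},{t2,t5},{t2,t7},{t1,t2,t7},{t2,t4,t5}}
  W35: {{t1,t2},{t1,t2,t7}} {{t2,t4},{t2,t4,t5}}
  W45: {{t1},{t4},{t1,t2},{t1,t3},{t1,t4},{t1,t7},{t2,t4},{t3,t4},{t4,t5},{t4,t6},{t1,t2,t7},{t1,t3,t4},{t2,t4,t5}}
  W123: {{t2,t7},{t1,t2,t7}}
  W124: {{t2,t7},{t1,t2,t7}} {{t3,t5,t6}}
  W125: {{t1,t2,t7}}
  W134: {{t2,t7},{t1,t2,t7}}
  W135: {{t1,t2,t7}}
  W145: {{t1,t3},{t3,t4},{t1,t3,t4}} {{t1,t7},{t1,t2,t7}}
  W234: {{t2},{t1,t2},{t2,t4},{t2,t5},{t2,t7},{t1,t2,t7},{t2,t4,t5}}
  W235: {{t1,t2},{t1,t2,t7}} {{t2,t4},{t2,t4,t5}}
  W245: {{t1,t2},{t1,t2,t7}} {{t2,t4},{t4,t5},{t2,t4,t5}}
  W345: {{t1,t2},{t1,t2,t7}} {{t2,t4},{t2,t4,t5}}
  W1234: {{t2,t7},{t1,t2,t7}}
  W1235: {{t1,t2,t7}}
  W1245: {{t1,t2,t7}}
  W1345: {{t1,t2,t7}}
  W2345: {{t1,t2},{t1,t2,t7}} {{t2,t4},{t2,t4,t5}}
  W12345: {{t1,t2,t7}}
C dims 6,17,15,6; δ0: rk 5, SNF 1^5; δ1: rk 10, SNF 1^10; δ2: rk 5, SNF 1^5
Ȟ^0 = (6 − 5) − 0 = 1, so Ȟ^0 ≅ Z
Ȟ^1 = (17 − 10) − 5 = 2, so Ȟ^1 ≅ Z^2
Ȟ^2 = (15 − 5) − 10 = 0, so Ȟ^2 ≅ 0

Ȟ^0(U;F) ≅ Z, Ȟ^1(U;F) ≅ Z^2, Ȟ^2(U;F) ≅ 0


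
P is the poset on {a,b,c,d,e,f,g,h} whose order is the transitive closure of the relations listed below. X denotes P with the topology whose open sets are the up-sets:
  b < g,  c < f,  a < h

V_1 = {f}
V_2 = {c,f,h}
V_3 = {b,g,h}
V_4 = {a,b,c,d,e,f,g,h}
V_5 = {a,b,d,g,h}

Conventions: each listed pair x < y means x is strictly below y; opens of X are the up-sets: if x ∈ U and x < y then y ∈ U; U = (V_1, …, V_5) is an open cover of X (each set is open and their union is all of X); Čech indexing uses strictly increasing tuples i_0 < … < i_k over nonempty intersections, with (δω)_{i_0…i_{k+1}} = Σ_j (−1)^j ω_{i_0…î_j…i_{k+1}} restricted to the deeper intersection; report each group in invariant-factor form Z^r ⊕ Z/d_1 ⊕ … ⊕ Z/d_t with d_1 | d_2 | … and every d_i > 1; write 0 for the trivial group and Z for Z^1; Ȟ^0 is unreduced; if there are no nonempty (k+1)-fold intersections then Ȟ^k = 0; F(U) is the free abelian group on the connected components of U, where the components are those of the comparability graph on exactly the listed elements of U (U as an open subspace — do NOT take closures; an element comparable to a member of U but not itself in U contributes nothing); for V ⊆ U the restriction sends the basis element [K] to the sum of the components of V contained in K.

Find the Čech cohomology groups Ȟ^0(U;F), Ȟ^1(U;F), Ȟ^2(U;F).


nerve simplices:
  V12={f} V14={f} V23={h} V24={c,f,h} V25={h} V34={b,g,h} V35={b,g,h} V45={a,b,d,g,h}
  V124={f} V234={h} V235={h} V245={h} V345={b,g,h}
  V2345={h}
components per intersection:
  V1: {f}
  V2: {c,f} {h}
  V3: {b,g} {h}
  V4: {a,h} {b,g} {c,f} {d} {e}
  V5: {a,h} {b,g} {d}
  V12: {f}
  V14: {f}
  V23: {h}
  V24: {c,f} {h}
  V25: {h}
  V34: {b,g} {h}
  V35: {b,g} {h}
  V45: {a,h} {b,g} {d}
  V124: {f}
  V234: {h}
  V235: {h}
  V245: {h}
  V345: {b,g} {h}
  V2345: {h}
C dims 13,13,6,1; δ0: rk 8, SNF 1^8; δ1: rk 5, SNF 1^5; δ2: rk 1, SNF 1^1
degree 0: 13−8−0 = 5 → Ȟ^0 ≅ Z^5
degree 1: 13−5−8 = 0 → Ȟ^1 ≅ 0
degree 2: 6−1−5 = 0 → Ȟ^2 ≅ 0

Ȟ^0 = Z^5; Ȟ^1 = 0; Ȟ^2 = 0


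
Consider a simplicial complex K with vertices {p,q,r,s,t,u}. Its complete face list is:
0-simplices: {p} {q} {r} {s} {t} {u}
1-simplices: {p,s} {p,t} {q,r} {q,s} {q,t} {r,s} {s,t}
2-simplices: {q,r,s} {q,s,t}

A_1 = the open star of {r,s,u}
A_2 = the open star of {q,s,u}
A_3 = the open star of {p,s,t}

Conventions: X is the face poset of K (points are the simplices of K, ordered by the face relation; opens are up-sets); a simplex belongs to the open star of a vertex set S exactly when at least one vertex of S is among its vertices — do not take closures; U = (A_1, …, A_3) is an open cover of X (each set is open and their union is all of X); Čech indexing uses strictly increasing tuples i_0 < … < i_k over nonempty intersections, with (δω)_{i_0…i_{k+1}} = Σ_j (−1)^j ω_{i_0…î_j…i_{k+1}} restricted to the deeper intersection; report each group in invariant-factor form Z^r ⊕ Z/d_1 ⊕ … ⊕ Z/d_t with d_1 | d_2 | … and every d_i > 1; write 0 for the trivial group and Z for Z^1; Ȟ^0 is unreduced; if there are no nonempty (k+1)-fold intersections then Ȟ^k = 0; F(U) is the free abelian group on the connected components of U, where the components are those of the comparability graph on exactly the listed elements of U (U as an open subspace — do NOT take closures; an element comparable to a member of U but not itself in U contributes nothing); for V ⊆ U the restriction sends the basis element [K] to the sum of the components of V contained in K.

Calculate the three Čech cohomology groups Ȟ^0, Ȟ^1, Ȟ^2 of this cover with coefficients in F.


nonempty intersections:
  A1={{r},{s},{u},{p,s},{q,r},{q,s},{r,s},{s,t},{q,r,s},{q,s,t}} A2={{q},{s},{u},{p,s},{q,r},{q,s},{q,t},{r,s},{s,t},{q,r,s},{q,s,t}} A3={{p},{s},{t},{p,s},{p,t},{q,s},{q,t},{r,s},{s,t},{q,r,s},{q,s,t}}
  A12={{s},{u},{p,s},{q,r},{q,s},{r,s},{s,t},{q,r,s},{q,s,t}} A13={{s},{p,s},{q,s},{r,s},{s,t},{q,r,s},{q,s,t}} A23={{s},{p,s},{q,s},{q,t},{r,s},{s,t},{q,r,s},{q,s,t}}
  A123={{s},{p,s},{q,s},{r,s},{s,t},{q,r,s},{q,s,t}}
components per intersection:
  A1: {{r},{s},{p,s},{q,r},{q,s},{r,s},{s,t},{q,r,s},{q,s,t}} {{u}}
  A2: {{q},{s},{p,s},{q,r},{q,s},{q,t},{r,s},{s,t},{q,r,s},{q,s,t}} {{u}}
  A3: {{p},{s},{t},{p,s},{p,t},{q,s},{q,t},{r,s},{s,t},{q,r,s},{q,s,t}}
  A12: {{s},{p,s},{q,r},{q,s},{r,s},{s,t},{q,r,s},{q,s,t}} {{u}}
  A13: {{s},{p,s},{q,s},{r,s},{s,t},{q,r,s},{q,s,t}}
  A23: {{s},{p,s},{q,s},{q,t},{r,s},{s,t},{q,r,s},{q,s,t}}
  A123: {{s},{p,s},{q,s},{r,s},{s,t},{q,r,s},{q,s,t}}
C dims 5,4,1; δ0: rk 3, SNF 1^3; δ1: rk 1, SNF 1^1
Ȟ^0: (5−3)−0=2 ⇒ Z^2
Ȟ^1: (4−1)−3=0 ⇒ 0
Ȟ^2: (1−0)−1=0 ⇒ 0

Ȟ^0 ≅ Z^2, Ȟ^1 ≅ 0 and Ȟ^2 ≅ 0


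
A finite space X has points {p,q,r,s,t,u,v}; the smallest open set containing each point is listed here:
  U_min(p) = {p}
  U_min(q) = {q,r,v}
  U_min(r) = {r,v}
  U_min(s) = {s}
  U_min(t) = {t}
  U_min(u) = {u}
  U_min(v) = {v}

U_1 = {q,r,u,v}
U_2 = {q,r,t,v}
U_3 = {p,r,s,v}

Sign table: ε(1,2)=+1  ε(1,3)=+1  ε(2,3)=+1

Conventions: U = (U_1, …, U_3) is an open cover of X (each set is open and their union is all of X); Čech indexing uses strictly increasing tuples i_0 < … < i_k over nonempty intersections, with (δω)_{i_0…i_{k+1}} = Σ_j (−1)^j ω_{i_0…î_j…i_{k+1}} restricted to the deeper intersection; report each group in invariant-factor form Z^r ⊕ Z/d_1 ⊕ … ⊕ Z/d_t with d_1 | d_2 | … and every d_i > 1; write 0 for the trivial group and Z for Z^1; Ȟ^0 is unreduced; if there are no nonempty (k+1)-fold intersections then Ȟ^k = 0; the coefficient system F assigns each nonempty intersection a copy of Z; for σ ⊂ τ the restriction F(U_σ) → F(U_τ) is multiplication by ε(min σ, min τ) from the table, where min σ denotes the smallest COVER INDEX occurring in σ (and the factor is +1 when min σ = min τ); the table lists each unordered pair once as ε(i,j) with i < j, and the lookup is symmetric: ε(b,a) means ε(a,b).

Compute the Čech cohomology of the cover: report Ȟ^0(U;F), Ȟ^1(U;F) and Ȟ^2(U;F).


Ȟ^0 ≅ Z, Ȟ^1 ≅ 0, Ȟ^2 ≅ 0

nerve simplices:
  U12={q,r,v} U13={r,v} U23={r,v}
  U123={r,v}
C dims 3,3,1; δ0: rk 2, SNF 1^2; δ1: rk 1, SNF 1^1
degree 0: 3−2−0 = 1 → Ȟ^0 ≅ Z
degree 1: 3−1−2 = 0 → Ȟ^1 ≅ 0
degree 2: 1−0−1 = 0 → Ȟ^2 ≅ 0


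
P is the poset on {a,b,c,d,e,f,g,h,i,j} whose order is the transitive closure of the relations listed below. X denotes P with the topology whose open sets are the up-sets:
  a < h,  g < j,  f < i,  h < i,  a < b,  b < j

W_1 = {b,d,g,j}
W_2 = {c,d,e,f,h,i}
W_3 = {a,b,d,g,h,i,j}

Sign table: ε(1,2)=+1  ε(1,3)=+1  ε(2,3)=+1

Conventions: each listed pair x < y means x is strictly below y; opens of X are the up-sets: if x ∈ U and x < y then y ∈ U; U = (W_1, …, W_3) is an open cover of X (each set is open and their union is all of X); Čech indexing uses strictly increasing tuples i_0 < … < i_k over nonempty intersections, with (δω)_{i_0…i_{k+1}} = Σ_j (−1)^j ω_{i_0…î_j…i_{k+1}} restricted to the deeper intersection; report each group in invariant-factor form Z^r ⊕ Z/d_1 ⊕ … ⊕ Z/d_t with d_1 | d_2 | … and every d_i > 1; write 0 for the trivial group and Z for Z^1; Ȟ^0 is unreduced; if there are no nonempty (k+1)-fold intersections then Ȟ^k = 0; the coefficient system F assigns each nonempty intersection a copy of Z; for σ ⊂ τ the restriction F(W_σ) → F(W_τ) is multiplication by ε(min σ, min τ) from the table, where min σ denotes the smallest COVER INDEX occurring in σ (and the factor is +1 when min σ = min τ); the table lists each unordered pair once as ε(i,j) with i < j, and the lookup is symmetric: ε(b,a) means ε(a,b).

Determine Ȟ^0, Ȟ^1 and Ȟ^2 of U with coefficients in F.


cover nerve:
  W12={d} W13={b,d,g,j} W23={d,h,i}
  W123={d}
C dims 3,3,1; δ0: rk 2, SNF 1^2; δ1: rk 1, SNF 1^1
Ȟ^0: (3−2)−0=1 ⇒ Z
Ȟ^1: (3−1)−2=0 ⇒ 0
Ȟ^2: (1−0)−1=0 ⇒ 0

Ȟ^0 = Z,  Ȟ^1 = 0,  Ȟ^2 = 0


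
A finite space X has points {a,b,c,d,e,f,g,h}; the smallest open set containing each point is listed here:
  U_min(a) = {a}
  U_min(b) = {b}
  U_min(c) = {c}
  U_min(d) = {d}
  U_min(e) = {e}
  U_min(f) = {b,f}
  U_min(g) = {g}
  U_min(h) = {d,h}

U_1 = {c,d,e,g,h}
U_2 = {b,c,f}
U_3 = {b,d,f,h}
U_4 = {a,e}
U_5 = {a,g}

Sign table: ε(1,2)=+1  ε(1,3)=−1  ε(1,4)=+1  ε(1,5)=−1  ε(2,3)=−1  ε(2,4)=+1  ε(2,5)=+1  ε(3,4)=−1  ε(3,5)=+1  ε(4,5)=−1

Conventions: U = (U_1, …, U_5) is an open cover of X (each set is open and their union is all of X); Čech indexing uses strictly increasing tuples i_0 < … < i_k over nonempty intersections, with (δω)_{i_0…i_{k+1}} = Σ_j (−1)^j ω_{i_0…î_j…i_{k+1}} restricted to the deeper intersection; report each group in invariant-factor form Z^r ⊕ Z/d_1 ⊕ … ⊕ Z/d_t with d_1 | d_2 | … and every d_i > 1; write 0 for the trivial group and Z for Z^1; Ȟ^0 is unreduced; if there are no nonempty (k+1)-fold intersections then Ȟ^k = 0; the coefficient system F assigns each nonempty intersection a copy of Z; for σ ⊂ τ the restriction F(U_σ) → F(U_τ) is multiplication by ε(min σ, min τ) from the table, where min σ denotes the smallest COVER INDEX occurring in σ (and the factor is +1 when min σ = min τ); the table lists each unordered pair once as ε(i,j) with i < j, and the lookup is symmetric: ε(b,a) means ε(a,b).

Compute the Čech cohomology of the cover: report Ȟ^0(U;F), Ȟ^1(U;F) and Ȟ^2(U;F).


Ȟ^0 = Z, Ȟ^1 = Z^2 and Ȟ^2 = 0

nonempty overlaps:
  U12={c} U13={d,h} U14={e} U15={g} U23={b,f} U45={a}
C dims 5,6; δ0: rk 4, SNF 1^4
degree 0: 5−4−0 = 1 → Ȟ^0 ≅ Z
degree 1: 6−0−4 = 2 → Ȟ^1 ≅ Z^2
degree 2: 0−0−0 = 0 → Ȟ^2 ≅ 0


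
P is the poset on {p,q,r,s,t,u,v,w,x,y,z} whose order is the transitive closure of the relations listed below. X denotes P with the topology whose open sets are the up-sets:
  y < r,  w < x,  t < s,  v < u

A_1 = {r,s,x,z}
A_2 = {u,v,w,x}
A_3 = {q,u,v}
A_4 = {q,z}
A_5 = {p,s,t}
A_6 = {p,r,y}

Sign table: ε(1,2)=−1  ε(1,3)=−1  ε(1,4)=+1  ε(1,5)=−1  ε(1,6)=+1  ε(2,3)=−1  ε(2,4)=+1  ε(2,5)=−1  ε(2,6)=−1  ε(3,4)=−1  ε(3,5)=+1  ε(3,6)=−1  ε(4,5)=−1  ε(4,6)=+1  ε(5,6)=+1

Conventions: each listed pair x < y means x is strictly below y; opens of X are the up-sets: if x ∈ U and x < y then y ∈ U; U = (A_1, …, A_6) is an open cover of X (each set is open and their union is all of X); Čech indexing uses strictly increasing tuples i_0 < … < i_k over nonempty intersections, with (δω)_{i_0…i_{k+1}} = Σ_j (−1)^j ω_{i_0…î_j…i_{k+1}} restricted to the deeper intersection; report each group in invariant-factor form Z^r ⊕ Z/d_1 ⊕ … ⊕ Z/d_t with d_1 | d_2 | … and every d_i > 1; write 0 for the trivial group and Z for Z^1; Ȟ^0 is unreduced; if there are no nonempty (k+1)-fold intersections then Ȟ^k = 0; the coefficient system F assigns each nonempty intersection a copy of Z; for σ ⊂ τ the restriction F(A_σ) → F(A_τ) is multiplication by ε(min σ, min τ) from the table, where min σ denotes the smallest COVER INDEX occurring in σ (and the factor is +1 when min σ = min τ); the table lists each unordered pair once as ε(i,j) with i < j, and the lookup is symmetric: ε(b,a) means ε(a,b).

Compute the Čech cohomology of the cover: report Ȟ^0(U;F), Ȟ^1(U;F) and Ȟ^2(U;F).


Ȟ^0 ≅ 0,  Ȟ^1 ≅ Z ⊕ Z/2,  Ȟ^2 ≅ 0

intersection data:
  A12={x} A14={z} A15={s} A16={r} A23={u,v} A34={q} A56={p}
C dims 6,7; δ0: rk 6, SNF 1^5·2
Ȟ^0 = (6 − 6) − 0 = 0, so Ȟ^0 ≅ 0
Ȟ^1 = (7 − 0) − 6 = 1 plus torsion [2], so Ȟ^1 ≅ Z ⊕ Z/2
Ȟ^2 = (0 − 0) − 0 = 0, so Ȟ^2 ≅ 0
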